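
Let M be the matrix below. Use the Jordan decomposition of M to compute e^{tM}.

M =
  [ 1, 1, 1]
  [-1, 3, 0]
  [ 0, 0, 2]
e^{tM} =
  [-t*exp(2*t) + exp(2*t), t*exp(2*t), -t^2*exp(2*t)/2 + t*exp(2*t)]
  [-t*exp(2*t), t*exp(2*t) + exp(2*t), -t^2*exp(2*t)/2]
  [0, 0, exp(2*t)]

Strategy: write M = P · J · P⁻¹ where J is a Jordan canonical form, so e^{tM} = P · e^{tJ} · P⁻¹, and e^{tJ} can be computed block-by-block.

M has Jordan form
J =
  [2, 1, 0]
  [0, 2, 1]
  [0, 0, 2]
(up to reordering of blocks).

Per-block formulas:
  For a 3×3 Jordan block J_3(2): exp(t · J_3(2)) = e^(2t)·(I + t·N + (t^2/2)·N^2), where N is the 3×3 nilpotent shift.

After assembling e^{tJ} and conjugating by P, we get:

e^{tM} =
  [-t*exp(2*t) + exp(2*t), t*exp(2*t), -t^2*exp(2*t)/2 + t*exp(2*t)]
  [-t*exp(2*t), t*exp(2*t) + exp(2*t), -t^2*exp(2*t)/2]
  [0, 0, exp(2*t)]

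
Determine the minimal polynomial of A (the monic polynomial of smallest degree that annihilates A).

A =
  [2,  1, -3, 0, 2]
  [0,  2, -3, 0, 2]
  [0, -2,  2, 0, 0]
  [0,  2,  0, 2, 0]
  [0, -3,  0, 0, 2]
x^3 - 6*x^2 + 12*x - 8

The characteristic polynomial is χ_A(x) = (x - 2)^5, so the eigenvalues are known. The minimal polynomial is
  m_A(x) = Π_λ (x − λ)^{k_λ}
where k_λ is the size of the *largest* Jordan block for λ (equivalently, the smallest k with (A − λI)^k v = 0 for every generalised eigenvector v of λ).

  λ = 2: largest Jordan block has size 3, contributing (x − 2)^3

So m_A(x) = (x - 2)^3 = x^3 - 6*x^2 + 12*x - 8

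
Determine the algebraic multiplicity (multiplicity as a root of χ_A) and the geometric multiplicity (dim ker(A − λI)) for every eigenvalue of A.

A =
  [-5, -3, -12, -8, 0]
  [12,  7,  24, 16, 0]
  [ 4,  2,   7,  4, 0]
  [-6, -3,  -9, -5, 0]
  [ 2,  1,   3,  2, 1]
λ = 1: alg = 5, geom = 3

Step 1 — factor the characteristic polynomial to read off the algebraic multiplicities:
  χ_A(x) = (x - 1)^5

Step 2 — compute geometric multiplicities via the rank-nullity identity g(λ) = n − rank(A − λI):
  rank(A − (1)·I) = 2, so dim ker(A − (1)·I) = n − 2 = 3

Summary:
  λ = 1: algebraic multiplicity = 5, geometric multiplicity = 3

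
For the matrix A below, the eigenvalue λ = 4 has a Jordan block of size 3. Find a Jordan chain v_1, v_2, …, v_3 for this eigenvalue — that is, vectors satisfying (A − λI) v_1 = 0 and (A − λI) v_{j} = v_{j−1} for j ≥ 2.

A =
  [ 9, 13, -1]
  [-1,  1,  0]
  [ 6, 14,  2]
A Jordan chain for λ = 4 of length 3:
v_1 = (6, -2, 4)ᵀ
v_2 = (5, -1, 6)ᵀ
v_3 = (1, 0, 0)ᵀ

Let N = A − (4)·I. We want v_3 with N^3 v_3 = 0 but N^2 v_3 ≠ 0; then v_{j-1} := N · v_j for j = 3, …, 2.

Pick v_3 = (1, 0, 0)ᵀ.
Then v_2 = N · v_3 = (5, -1, 6)ᵀ.
Then v_1 = N · v_2 = (6, -2, 4)ᵀ.

Sanity check: (A − (4)·I) v_1 = (0, 0, 0)ᵀ = 0. ✓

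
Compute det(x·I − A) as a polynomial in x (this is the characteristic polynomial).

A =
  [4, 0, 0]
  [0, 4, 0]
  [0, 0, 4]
x^3 - 12*x^2 + 48*x - 64

Expanding det(x·I − A) (e.g. by cofactor expansion or by noting that A is similar to its Jordan form J, which has the same characteristic polynomial as A) gives
  χ_A(x) = x^3 - 12*x^2 + 48*x - 64
which factors as (x - 4)^3. The eigenvalues (with algebraic multiplicities) are λ = 4 with multiplicity 3.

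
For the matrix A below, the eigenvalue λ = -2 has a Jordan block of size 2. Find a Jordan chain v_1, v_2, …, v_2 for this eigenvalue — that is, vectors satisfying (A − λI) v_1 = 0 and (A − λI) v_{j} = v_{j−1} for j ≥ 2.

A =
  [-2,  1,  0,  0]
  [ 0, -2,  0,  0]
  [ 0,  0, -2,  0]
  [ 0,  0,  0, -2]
A Jordan chain for λ = -2 of length 2:
v_1 = (1, 0, 0, 0)ᵀ
v_2 = (0, 1, 0, 0)ᵀ

Let N = A − (-2)·I. We want v_2 with N^2 v_2 = 0 but N^1 v_2 ≠ 0; then v_{j-1} := N · v_j for j = 2, …, 2.

Pick v_2 = (0, 1, 0, 0)ᵀ.
Then v_1 = N · v_2 = (1, 0, 0, 0)ᵀ.

Sanity check: (A − (-2)·I) v_1 = (0, 0, 0, 0)ᵀ = 0. ✓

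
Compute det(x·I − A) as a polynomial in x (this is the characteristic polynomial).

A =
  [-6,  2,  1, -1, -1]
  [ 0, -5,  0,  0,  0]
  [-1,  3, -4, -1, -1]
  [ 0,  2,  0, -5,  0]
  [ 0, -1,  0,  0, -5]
x^5 + 25*x^4 + 250*x^3 + 1250*x^2 + 3125*x + 3125

Expanding det(x·I − A) (e.g. by cofactor expansion or by noting that A is similar to its Jordan form J, which has the same characteristic polynomial as A) gives
  χ_A(x) = x^5 + 25*x^4 + 250*x^3 + 1250*x^2 + 3125*x + 3125
which factors as (x + 5)^5. The eigenvalues (with algebraic multiplicities) are λ = -5 with multiplicity 5.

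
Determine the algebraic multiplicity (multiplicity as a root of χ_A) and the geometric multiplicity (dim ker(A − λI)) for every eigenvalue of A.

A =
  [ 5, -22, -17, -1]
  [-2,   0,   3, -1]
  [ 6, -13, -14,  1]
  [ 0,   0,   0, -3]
λ = -3: alg = 4, geom = 2

Step 1 — factor the characteristic polynomial to read off the algebraic multiplicities:
  χ_A(x) = (x + 3)^4

Step 2 — compute geometric multiplicities via the rank-nullity identity g(λ) = n − rank(A − λI):
  rank(A − (-3)·I) = 2, so dim ker(A − (-3)·I) = n − 2 = 2

Summary:
  λ = -3: algebraic multiplicity = 4, geometric multiplicity = 2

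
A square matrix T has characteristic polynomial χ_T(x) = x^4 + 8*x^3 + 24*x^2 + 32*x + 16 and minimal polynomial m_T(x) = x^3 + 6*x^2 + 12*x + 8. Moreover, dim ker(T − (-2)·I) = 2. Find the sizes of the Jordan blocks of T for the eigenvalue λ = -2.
Block sizes for λ = -2: [3, 1]

Step 1 — from the characteristic polynomial, algebraic multiplicity of λ = -2 is 4. From dim ker(T − (-2)·I) = 2, there are exactly 2 Jordan blocks for λ = -2.
Step 2 — from the minimal polynomial, the factor (x + 2)^3 tells us the largest block for λ = -2 has size 3.
Step 3 — with total size 4, 2 blocks, and largest block 3, the block sizes (in nonincreasing order) are [3, 1].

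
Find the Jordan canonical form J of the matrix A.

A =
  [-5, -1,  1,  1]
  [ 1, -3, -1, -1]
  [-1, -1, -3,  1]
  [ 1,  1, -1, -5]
J_2(-4) ⊕ J_1(-4) ⊕ J_1(-4)

The characteristic polynomial is
  det(x·I − A) = x^4 + 16*x^3 + 96*x^2 + 256*x + 256 = (x + 4)^4

Eigenvalues and multiplicities (the geometric multiplicity of λ is n − rank(A − λI), which equals the number of Jordan blocks for λ):
  λ = -4: algebraic multiplicity = 4, geometric multiplicity = 3

Determining the block sizes for each eigenvalue:
  λ = -4: 3 blocks summing to 4 forces exactly one block of size 2 and the rest size 1 → block sizes [2, 1, 1]

Assembling the blocks gives a Jordan form
J =
  [-4,  1,  0,  0]
  [ 0, -4,  0,  0]
  [ 0,  0, -4,  0]
  [ 0,  0,  0, -4]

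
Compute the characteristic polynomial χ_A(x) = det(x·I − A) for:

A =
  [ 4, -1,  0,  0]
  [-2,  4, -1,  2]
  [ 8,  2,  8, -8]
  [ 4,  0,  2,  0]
x^4 - 16*x^3 + 96*x^2 - 256*x + 256

Expanding det(x·I − A) (e.g. by cofactor expansion or by noting that A is similar to its Jordan form J, which has the same characteristic polynomial as A) gives
  χ_A(x) = x^4 - 16*x^3 + 96*x^2 - 256*x + 256
which factors as (x - 4)^4. The eigenvalues (with algebraic multiplicities) are λ = 4 with multiplicity 4.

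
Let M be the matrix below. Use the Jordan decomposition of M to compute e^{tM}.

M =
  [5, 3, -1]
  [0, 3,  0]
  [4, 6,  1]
e^{tM} =
  [2*t*exp(3*t) + exp(3*t), 3*t*exp(3*t), -t*exp(3*t)]
  [0, exp(3*t), 0]
  [4*t*exp(3*t), 6*t*exp(3*t), -2*t*exp(3*t) + exp(3*t)]

Strategy: write M = P · J · P⁻¹ where J is a Jordan canonical form, so e^{tM} = P · e^{tJ} · P⁻¹, and e^{tJ} can be computed block-by-block.

M has Jordan form
J =
  [3, 1, 0]
  [0, 3, 0]
  [0, 0, 3]
(up to reordering of blocks).

Per-block formulas:
  For a 1×1 block at λ = 3: exp(t · [3]) = [e^(3t)].
  For a 2×2 Jordan block J_2(3): exp(t · J_2(3)) = e^(3t)·(I + t·N), where N is the 2×2 nilpotent shift.

After assembling e^{tJ} and conjugating by P, we get:

e^{tM} =
  [2*t*exp(3*t) + exp(3*t), 3*t*exp(3*t), -t*exp(3*t)]
  [0, exp(3*t), 0]
  [4*t*exp(3*t), 6*t*exp(3*t), -2*t*exp(3*t) + exp(3*t)]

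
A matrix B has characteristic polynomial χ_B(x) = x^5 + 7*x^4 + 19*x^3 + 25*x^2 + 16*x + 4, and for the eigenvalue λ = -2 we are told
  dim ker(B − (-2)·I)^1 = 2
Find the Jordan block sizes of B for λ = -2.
Block sizes for λ = -2: [1, 1]

From the dimensions of kernels of powers, the number of Jordan blocks of size at least j is d_j − d_{j−1} where d_j = dim ker(N^j) (with d_0 = 0). Computing the differences gives [2].
The number of blocks of size exactly k is (#blocks of size ≥ k) − (#blocks of size ≥ k + 1), so the partition is: 2 block(s) of size 1.
In nonincreasing order the block sizes are [1, 1].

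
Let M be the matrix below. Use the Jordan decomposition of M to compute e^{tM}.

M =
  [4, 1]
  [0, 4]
e^{tM} =
  [exp(4*t), t*exp(4*t)]
  [0, exp(4*t)]

Strategy: write M = P · J · P⁻¹ where J is a Jordan canonical form, so e^{tM} = P · e^{tJ} · P⁻¹, and e^{tJ} can be computed block-by-block.

M has Jordan form
J =
  [4, 1]
  [0, 4]
(up to reordering of blocks).

Per-block formulas:
  For a 2×2 Jordan block J_2(4): exp(t · J_2(4)) = e^(4t)·(I + t·N), where N is the 2×2 nilpotent shift.

After assembling e^{tJ} and conjugating by P, we get:

e^{tM} =
  [exp(4*t), t*exp(4*t)]
  [0, exp(4*t)]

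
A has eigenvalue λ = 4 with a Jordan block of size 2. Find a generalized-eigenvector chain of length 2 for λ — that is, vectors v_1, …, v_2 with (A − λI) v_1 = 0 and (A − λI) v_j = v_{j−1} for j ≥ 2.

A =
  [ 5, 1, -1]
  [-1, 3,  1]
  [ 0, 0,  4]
A Jordan chain for λ = 4 of length 2:
v_1 = (1, -1, 0)ᵀ
v_2 = (1, 0, 0)ᵀ

Let N = A − (4)·I. We want v_2 with N^2 v_2 = 0 but N^1 v_2 ≠ 0; then v_{j-1} := N · v_j for j = 2, …, 2.

Pick v_2 = (1, 0, 0)ᵀ.
Then v_1 = N · v_2 = (1, -1, 0)ᵀ.

Sanity check: (A − (4)·I) v_1 = (0, 0, 0)ᵀ = 0. ✓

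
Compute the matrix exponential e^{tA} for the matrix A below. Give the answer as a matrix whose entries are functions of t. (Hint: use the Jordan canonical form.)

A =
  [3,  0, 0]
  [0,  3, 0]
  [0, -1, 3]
e^{tA} =
  [exp(3*t), 0, 0]
  [0, exp(3*t), 0]
  [0, -t*exp(3*t), exp(3*t)]

Strategy: write A = P · J · P⁻¹ where J is a Jordan canonical form, so e^{tA} = P · e^{tJ} · P⁻¹, and e^{tJ} can be computed block-by-block.

A has Jordan form
J =
  [3, 1, 0]
  [0, 3, 0]
  [0, 0, 3]
(up to reordering of blocks).

Per-block formulas:
  For a 2×2 Jordan block J_2(3): exp(t · J_2(3)) = e^(3t)·(I + t·N), where N is the 2×2 nilpotent shift.
  For a 1×1 block at λ = 3: exp(t · [3]) = [e^(3t)].

After assembling e^{tJ} and conjugating by P, we get:

e^{tA} =
  [exp(3*t), 0, 0]
  [0, exp(3*t), 0]
  [0, -t*exp(3*t), exp(3*t)]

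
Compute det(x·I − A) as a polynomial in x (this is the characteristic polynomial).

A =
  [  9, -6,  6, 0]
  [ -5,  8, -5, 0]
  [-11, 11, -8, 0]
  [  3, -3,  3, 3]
x^4 - 12*x^3 + 54*x^2 - 108*x + 81

Expanding det(x·I − A) (e.g. by cofactor expansion or by noting that A is similar to its Jordan form J, which has the same characteristic polynomial as A) gives
  χ_A(x) = x^4 - 12*x^3 + 54*x^2 - 108*x + 81
which factors as (x - 3)^4. The eigenvalues (with algebraic multiplicities) are λ = 3 with multiplicity 4.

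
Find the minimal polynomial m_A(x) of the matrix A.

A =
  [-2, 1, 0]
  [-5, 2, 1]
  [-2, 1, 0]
x^3

The characteristic polynomial is χ_A(x) = x^3, so the eigenvalues are known. The minimal polynomial is
  m_A(x) = Π_λ (x − λ)^{k_λ}
where k_λ is the size of the *largest* Jordan block for λ (equivalently, the smallest k with (A − λI)^k v = 0 for every generalised eigenvector v of λ).

  λ = 0: largest Jordan block has size 3, contributing (x − 0)^3

So m_A(x) = x^3 = x^3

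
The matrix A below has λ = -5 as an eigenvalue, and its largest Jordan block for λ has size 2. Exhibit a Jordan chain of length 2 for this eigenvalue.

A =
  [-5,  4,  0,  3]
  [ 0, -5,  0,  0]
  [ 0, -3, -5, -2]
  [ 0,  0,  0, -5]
A Jordan chain for λ = -5 of length 2:
v_1 = (4, 0, -3, 0)ᵀ
v_2 = (0, 1, 0, 0)ᵀ

Let N = A − (-5)·I. We want v_2 with N^2 v_2 = 0 but N^1 v_2 ≠ 0; then v_{j-1} := N · v_j for j = 2, …, 2.

Pick v_2 = (0, 1, 0, 0)ᵀ.
Then v_1 = N · v_2 = (4, 0, -3, 0)ᵀ.

Sanity check: (A − (-5)·I) v_1 = (0, 0, 0, 0)ᵀ = 0. ✓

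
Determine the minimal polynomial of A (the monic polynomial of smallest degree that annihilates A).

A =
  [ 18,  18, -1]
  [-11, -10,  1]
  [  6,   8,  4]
x^3 - 12*x^2 + 48*x - 64

The characteristic polynomial is χ_A(x) = (x - 4)^3, so the eigenvalues are known. The minimal polynomial is
  m_A(x) = Π_λ (x − λ)^{k_λ}
where k_λ is the size of the *largest* Jordan block for λ (equivalently, the smallest k with (A − λI)^k v = 0 for every generalised eigenvector v of λ).

  λ = 4: largest Jordan block has size 3, contributing (x − 4)^3

So m_A(x) = (x - 4)^3 = x^3 - 12*x^2 + 48*x - 64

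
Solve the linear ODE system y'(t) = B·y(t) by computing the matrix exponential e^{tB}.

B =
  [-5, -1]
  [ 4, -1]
e^{tB} =
  [-2*t*exp(-3*t) + exp(-3*t), -t*exp(-3*t)]
  [4*t*exp(-3*t), 2*t*exp(-3*t) + exp(-3*t)]

Strategy: write B = P · J · P⁻¹ where J is a Jordan canonical form, so e^{tB} = P · e^{tJ} · P⁻¹, and e^{tJ} can be computed block-by-block.

B has Jordan form
J =
  [-3,  1]
  [ 0, -3]
(up to reordering of blocks).

Per-block formulas:
  For a 2×2 Jordan block J_2(-3): exp(t · J_2(-3)) = e^(-3t)·(I + t·N), where N is the 2×2 nilpotent shift.

After assembling e^{tJ} and conjugating by P, we get:

e^{tB} =
  [-2*t*exp(-3*t) + exp(-3*t), -t*exp(-3*t)]
  [4*t*exp(-3*t), 2*t*exp(-3*t) + exp(-3*t)]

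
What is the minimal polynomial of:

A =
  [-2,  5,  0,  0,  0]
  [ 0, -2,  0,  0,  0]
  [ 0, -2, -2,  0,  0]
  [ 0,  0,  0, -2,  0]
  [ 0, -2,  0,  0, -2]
x^2 + 4*x + 4

The characteristic polynomial is χ_A(x) = (x + 2)^5, so the eigenvalues are known. The minimal polynomial is
  m_A(x) = Π_λ (x − λ)^{k_λ}
where k_λ is the size of the *largest* Jordan block for λ (equivalently, the smallest k with (A − λI)^k v = 0 for every generalised eigenvector v of λ).

  λ = -2: largest Jordan block has size 2, contributing (x + 2)^2

So m_A(x) = (x + 2)^2 = x^2 + 4*x + 4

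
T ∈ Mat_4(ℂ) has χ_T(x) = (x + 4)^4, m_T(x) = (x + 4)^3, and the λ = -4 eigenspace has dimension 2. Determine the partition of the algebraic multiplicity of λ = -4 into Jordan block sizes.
Block sizes for λ = -4: [3, 1]

Step 1 — from the characteristic polynomial, algebraic multiplicity of λ = -4 is 4. From dim ker(T − (-4)·I) = 2, there are exactly 2 Jordan blocks for λ = -4.
Step 2 — from the minimal polynomial, the factor (x + 4)^3 tells us the largest block for λ = -4 has size 3.
Step 3 — with total size 4, 2 blocks, and largest block 3, the block sizes (in nonincreasing order) are [3, 1].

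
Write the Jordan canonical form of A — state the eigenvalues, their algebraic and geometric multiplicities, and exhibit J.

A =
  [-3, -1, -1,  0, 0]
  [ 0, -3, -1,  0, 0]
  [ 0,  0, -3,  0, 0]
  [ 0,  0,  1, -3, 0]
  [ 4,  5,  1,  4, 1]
J_3(-3) ⊕ J_1(-3) ⊕ J_1(1)

The characteristic polynomial is
  det(x·I − A) = x^5 + 11*x^4 + 42*x^3 + 54*x^2 - 27*x - 81 = (x - 1)*(x + 3)^4

Eigenvalues and multiplicities (the geometric multiplicity of λ is n − rank(A − λI), which equals the number of Jordan blocks for λ):
  λ = -3: algebraic multiplicity = 4, geometric multiplicity = 2
  λ = 1: algebraic multiplicity = 1, geometric multiplicity = 1

Determining the block sizes for each eigenvalue:
  λ = -3: with am = 4 and gm = 2, the partition is not yet determined (e.g. several partitions of 4 into 2 parts exist). Let N = A − (-3)·I. Computing rank(N^1) = 3, rank(N^2) = 2, rank(N^3) = 1; the number of blocks of size ≥ j is rank(N^{j−1}) − rank(N^j), giving [2, 1, 1]. So we have 1 block(s) of size 3, 1 block(s) of size 1 → block sizes [3, 1]
  λ = 1: one block (gm = 1), so the single block has size am = 1 → block sizes [1]

Assembling the blocks gives a Jordan form
J =
  [-3,  1,  0,  0, 0]
  [ 0, -3,  1,  0, 0]
  [ 0,  0, -3,  0, 0]
  [ 0,  0,  0, -3, 0]
  [ 0,  0,  0,  0, 1]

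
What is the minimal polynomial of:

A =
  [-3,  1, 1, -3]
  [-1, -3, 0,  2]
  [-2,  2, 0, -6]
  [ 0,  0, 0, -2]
x^3 + 6*x^2 + 12*x + 8

The characteristic polynomial is χ_A(x) = (x + 2)^4, so the eigenvalues are known. The minimal polynomial is
  m_A(x) = Π_λ (x − λ)^{k_λ}
where k_λ is the size of the *largest* Jordan block for λ (equivalently, the smallest k with (A − λI)^k v = 0 for every generalised eigenvector v of λ).

  λ = -2: largest Jordan block has size 3, contributing (x + 2)^3

So m_A(x) = (x + 2)^3 = x^3 + 6*x^2 + 12*x + 8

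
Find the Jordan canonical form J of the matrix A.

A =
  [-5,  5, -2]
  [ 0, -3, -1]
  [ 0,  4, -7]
J_3(-5)

The characteristic polynomial is
  det(x·I − A) = x^3 + 15*x^2 + 75*x + 125 = (x + 5)^3

Eigenvalues and multiplicities (the geometric multiplicity of λ is n − rank(A − λI), which equals the number of Jordan blocks for λ):
  λ = -5: algebraic multiplicity = 3, geometric multiplicity = 1

Determining the block sizes for each eigenvalue:
  λ = -5: one block (gm = 1), so the single block has size am = 3 → block sizes [3]

Assembling the blocks gives a Jordan form
J =
  [-5,  1,  0]
  [ 0, -5,  1]
  [ 0,  0, -5]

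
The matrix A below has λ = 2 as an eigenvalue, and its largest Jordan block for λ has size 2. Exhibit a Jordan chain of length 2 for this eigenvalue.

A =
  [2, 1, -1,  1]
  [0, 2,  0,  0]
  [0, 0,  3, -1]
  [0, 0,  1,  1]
A Jordan chain for λ = 2 of length 2:
v_1 = (1, 0, 0, 0)ᵀ
v_2 = (0, 1, 0, 0)ᵀ

Let N = A − (2)·I. We want v_2 with N^2 v_2 = 0 but N^1 v_2 ≠ 0; then v_{j-1} := N · v_j for j = 2, …, 2.

Pick v_2 = (0, 1, 0, 0)ᵀ.
Then v_1 = N · v_2 = (1, 0, 0, 0)ᵀ.

Sanity check: (A − (2)·I) v_1 = (0, 0, 0, 0)ᵀ = 0. ✓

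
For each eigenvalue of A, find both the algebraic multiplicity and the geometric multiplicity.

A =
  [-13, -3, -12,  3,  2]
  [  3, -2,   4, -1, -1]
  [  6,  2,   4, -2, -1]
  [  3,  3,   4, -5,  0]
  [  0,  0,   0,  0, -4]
λ = -4: alg = 5, geom = 2

Step 1 — factor the characteristic polynomial to read off the algebraic multiplicities:
  χ_A(x) = (x + 4)^5

Step 2 — compute geometric multiplicities via the rank-nullity identity g(λ) = n − rank(A − λI):
  rank(A − (-4)·I) = 3, so dim ker(A − (-4)·I) = n − 3 = 2

Summary:
  λ = -4: algebraic multiplicity = 5, geometric multiplicity = 2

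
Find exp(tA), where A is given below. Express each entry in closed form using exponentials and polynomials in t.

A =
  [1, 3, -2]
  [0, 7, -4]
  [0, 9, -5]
e^{tA} =
  [exp(t), 3*t*exp(t), -2*t*exp(t)]
  [0, 6*t*exp(t) + exp(t), -4*t*exp(t)]
  [0, 9*t*exp(t), -6*t*exp(t) + exp(t)]

Strategy: write A = P · J · P⁻¹ where J is a Jordan canonical form, so e^{tA} = P · e^{tJ} · P⁻¹, and e^{tJ} can be computed block-by-block.

A has Jordan form
J =
  [1, 1, 0]
  [0, 1, 0]
  [0, 0, 1]
(up to reordering of blocks).

Per-block formulas:
  For a 2×2 Jordan block J_2(1): exp(t · J_2(1)) = e^(1t)·(I + t·N), where N is the 2×2 nilpotent shift.
  For a 1×1 block at λ = 1: exp(t · [1]) = [e^(1t)].

After assembling e^{tJ} and conjugating by P, we get:

e^{tA} =
  [exp(t), 3*t*exp(t), -2*t*exp(t)]
  [0, 6*t*exp(t) + exp(t), -4*t*exp(t)]
  [0, 9*t*exp(t), -6*t*exp(t) + exp(t)]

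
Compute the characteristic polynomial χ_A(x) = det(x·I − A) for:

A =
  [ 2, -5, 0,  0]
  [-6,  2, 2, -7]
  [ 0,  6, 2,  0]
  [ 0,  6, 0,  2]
x^4 - 8*x^3 + 24*x^2 - 32*x + 16

Expanding det(x·I − A) (e.g. by cofactor expansion or by noting that A is similar to its Jordan form J, which has the same characteristic polynomial as A) gives
  χ_A(x) = x^4 - 8*x^3 + 24*x^2 - 32*x + 16
which factors as (x - 2)^4. The eigenvalues (with algebraic multiplicities) are λ = 2 with multiplicity 4.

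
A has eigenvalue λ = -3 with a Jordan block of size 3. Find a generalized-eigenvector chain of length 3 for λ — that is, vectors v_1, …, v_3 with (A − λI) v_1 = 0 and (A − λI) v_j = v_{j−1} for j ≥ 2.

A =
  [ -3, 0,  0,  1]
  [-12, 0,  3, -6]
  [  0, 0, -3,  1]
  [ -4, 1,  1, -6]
A Jordan chain for λ = -3 of length 3:
v_1 = (-4, -12, -4, 0)ᵀ
v_2 = (0, -12, 0, -4)ᵀ
v_3 = (1, 0, 0, 0)ᵀ

Let N = A − (-3)·I. We want v_3 with N^3 v_3 = 0 but N^2 v_3 ≠ 0; then v_{j-1} := N · v_j for j = 3, …, 2.

Pick v_3 = (1, 0, 0, 0)ᵀ.
Then v_2 = N · v_3 = (0, -12, 0, -4)ᵀ.
Then v_1 = N · v_2 = (-4, -12, -4, 0)ᵀ.

Sanity check: (A − (-3)·I) v_1 = (0, 0, 0, 0)ᵀ = 0. ✓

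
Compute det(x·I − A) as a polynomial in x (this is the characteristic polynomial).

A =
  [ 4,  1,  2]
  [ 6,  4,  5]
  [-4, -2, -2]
x^3 - 6*x^2 + 12*x - 8

Expanding det(x·I − A) (e.g. by cofactor expansion or by noting that A is similar to its Jordan form J, which has the same characteristic polynomial as A) gives
  χ_A(x) = x^3 - 6*x^2 + 12*x - 8
which factors as (x - 2)^3. The eigenvalues (with algebraic multiplicities) are λ = 2 with multiplicity 3.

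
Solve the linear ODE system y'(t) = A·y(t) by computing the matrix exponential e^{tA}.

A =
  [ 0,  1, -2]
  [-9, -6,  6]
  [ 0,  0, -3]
e^{tA} =
  [3*t*exp(-3*t) + exp(-3*t), t*exp(-3*t), -2*t*exp(-3*t)]
  [-9*t*exp(-3*t), -3*t*exp(-3*t) + exp(-3*t), 6*t*exp(-3*t)]
  [0, 0, exp(-3*t)]

Strategy: write A = P · J · P⁻¹ where J is a Jordan canonical form, so e^{tA} = P · e^{tJ} · P⁻¹, and e^{tJ} can be computed block-by-block.

A has Jordan form
J =
  [-3,  1,  0]
  [ 0, -3,  0]
  [ 0,  0, -3]
(up to reordering of blocks).

Per-block formulas:
  For a 1×1 block at λ = -3: exp(t · [-3]) = [e^(-3t)].
  For a 2×2 Jordan block J_2(-3): exp(t · J_2(-3)) = e^(-3t)·(I + t·N), where N is the 2×2 nilpotent shift.

After assembling e^{tJ} and conjugating by P, we get:

e^{tA} =
  [3*t*exp(-3*t) + exp(-3*t), t*exp(-3*t), -2*t*exp(-3*t)]
  [-9*t*exp(-3*t), -3*t*exp(-3*t) + exp(-3*t), 6*t*exp(-3*t)]
  [0, 0, exp(-3*t)]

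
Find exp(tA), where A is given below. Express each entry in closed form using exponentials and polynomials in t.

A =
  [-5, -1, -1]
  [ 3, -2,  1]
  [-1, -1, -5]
e^{tA} =
  [-t^2*exp(-4*t)/2 - t*exp(-4*t) + exp(-4*t), -t*exp(-4*t), t^2*exp(-4*t)/2 - t*exp(-4*t)]
  [t^2*exp(-4*t) + 3*t*exp(-4*t), 2*t*exp(-4*t) + exp(-4*t), -t^2*exp(-4*t) + t*exp(-4*t)]
  [-t^2*exp(-4*t)/2 - t*exp(-4*t), -t*exp(-4*t), t^2*exp(-4*t)/2 - t*exp(-4*t) + exp(-4*t)]

Strategy: write A = P · J · P⁻¹ where J is a Jordan canonical form, so e^{tA} = P · e^{tJ} · P⁻¹, and e^{tJ} can be computed block-by-block.

A has Jordan form
J =
  [-4,  1,  0]
  [ 0, -4,  1]
  [ 0,  0, -4]
(up to reordering of blocks).

Per-block formulas:
  For a 3×3 Jordan block J_3(-4): exp(t · J_3(-4)) = e^(-4t)·(I + t·N + (t^2/2)·N^2), where N is the 3×3 nilpotent shift.

After assembling e^{tJ} and conjugating by P, we get:

e^{tA} =
  [-t^2*exp(-4*t)/2 - t*exp(-4*t) + exp(-4*t), -t*exp(-4*t), t^2*exp(-4*t)/2 - t*exp(-4*t)]
  [t^2*exp(-4*t) + 3*t*exp(-4*t), 2*t*exp(-4*t) + exp(-4*t), -t^2*exp(-4*t) + t*exp(-4*t)]
  [-t^2*exp(-4*t)/2 - t*exp(-4*t), -t*exp(-4*t), t^2*exp(-4*t)/2 - t*exp(-4*t) + exp(-4*t)]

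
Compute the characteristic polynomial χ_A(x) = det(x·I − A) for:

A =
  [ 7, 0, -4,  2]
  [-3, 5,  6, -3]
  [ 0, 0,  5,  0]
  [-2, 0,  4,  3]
x^4 - 20*x^3 + 150*x^2 - 500*x + 625

Expanding det(x·I − A) (e.g. by cofactor expansion or by noting that A is similar to its Jordan form J, which has the same characteristic polynomial as A) gives
  χ_A(x) = x^4 - 20*x^3 + 150*x^2 - 500*x + 625
which factors as (x - 5)^4. The eigenvalues (with algebraic multiplicities) are λ = 5 with multiplicity 4.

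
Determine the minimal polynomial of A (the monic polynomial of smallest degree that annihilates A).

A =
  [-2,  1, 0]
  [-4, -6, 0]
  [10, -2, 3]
x^3 + 5*x^2 - 8*x - 48

The characteristic polynomial is χ_A(x) = (x - 3)*(x + 4)^2, so the eigenvalues are known. The minimal polynomial is
  m_A(x) = Π_λ (x − λ)^{k_λ}
where k_λ is the size of the *largest* Jordan block for λ (equivalently, the smallest k with (A − λI)^k v = 0 for every generalised eigenvector v of λ).

  λ = -4: largest Jordan block has size 2, contributing (x + 4)^2
  λ = 3: largest Jordan block has size 1, contributing (x − 3)

So m_A(x) = (x - 3)*(x + 4)^2 = x^3 + 5*x^2 - 8*x - 48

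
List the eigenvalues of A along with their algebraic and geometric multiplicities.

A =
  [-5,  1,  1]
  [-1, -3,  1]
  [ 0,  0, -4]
λ = -4: alg = 3, geom = 2

Step 1 — factor the characteristic polynomial to read off the algebraic multiplicities:
  χ_A(x) = (x + 4)^3

Step 2 — compute geometric multiplicities via the rank-nullity identity g(λ) = n − rank(A − λI):
  rank(A − (-4)·I) = 1, so dim ker(A − (-4)·I) = n − 1 = 2

Summary:
  λ = -4: algebraic multiplicity = 3, geometric multiplicity = 2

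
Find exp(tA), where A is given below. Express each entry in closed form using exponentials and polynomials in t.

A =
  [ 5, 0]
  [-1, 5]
e^{tA} =
  [exp(5*t), 0]
  [-t*exp(5*t), exp(5*t)]

Strategy: write A = P · J · P⁻¹ where J is a Jordan canonical form, so e^{tA} = P · e^{tJ} · P⁻¹, and e^{tJ} can be computed block-by-block.

A has Jordan form
J =
  [5, 1]
  [0, 5]
(up to reordering of blocks).

Per-block formulas:
  For a 2×2 Jordan block J_2(5): exp(t · J_2(5)) = e^(5t)·(I + t·N), where N is the 2×2 nilpotent shift.

After assembling e^{tJ} and conjugating by P, we get:

e^{tA} =
  [exp(5*t), 0]
  [-t*exp(5*t), exp(5*t)]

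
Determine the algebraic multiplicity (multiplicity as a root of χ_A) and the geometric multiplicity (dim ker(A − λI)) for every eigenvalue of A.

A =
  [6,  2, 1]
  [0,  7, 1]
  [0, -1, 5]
λ = 6: alg = 3, geom = 1

Step 1 — factor the characteristic polynomial to read off the algebraic multiplicities:
  χ_A(x) = (x - 6)^3

Step 2 — compute geometric multiplicities via the rank-nullity identity g(λ) = n − rank(A − λI):
  rank(A − (6)·I) = 2, so dim ker(A − (6)·I) = n − 2 = 1

Summary:
  λ = 6: algebraic multiplicity = 3, geometric multiplicity = 1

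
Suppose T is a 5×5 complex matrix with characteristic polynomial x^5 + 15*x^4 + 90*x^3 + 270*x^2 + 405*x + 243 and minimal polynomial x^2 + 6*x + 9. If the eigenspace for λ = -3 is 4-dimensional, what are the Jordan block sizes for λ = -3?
Block sizes for λ = -3: [2, 1, 1, 1]

Step 1 — from the characteristic polynomial, algebraic multiplicity of λ = -3 is 5. From dim ker(T − (-3)·I) = 4, there are exactly 4 Jordan blocks for λ = -3.
Step 2 — from the minimal polynomial, the factor (x + 3)^2 tells us the largest block for λ = -3 has size 2.
Step 3 — with total size 5, 4 blocks, and largest block 2, the block sizes (in nonincreasing order) are [2, 1, 1, 1].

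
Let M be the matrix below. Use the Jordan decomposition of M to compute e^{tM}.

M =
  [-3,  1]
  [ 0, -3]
e^{tM} =
  [exp(-3*t), t*exp(-3*t)]
  [0, exp(-3*t)]

Strategy: write M = P · J · P⁻¹ where J is a Jordan canonical form, so e^{tM} = P · e^{tJ} · P⁻¹, and e^{tJ} can be computed block-by-block.

M has Jordan form
J =
  [-3,  1]
  [ 0, -3]
(up to reordering of blocks).

Per-block formulas:
  For a 2×2 Jordan block J_2(-3): exp(t · J_2(-3)) = e^(-3t)·(I + t·N), where N is the 2×2 nilpotent shift.

After assembling e^{tJ} and conjugating by P, we get:

e^{tM} =
  [exp(-3*t), t*exp(-3*t)]
  [0, exp(-3*t)]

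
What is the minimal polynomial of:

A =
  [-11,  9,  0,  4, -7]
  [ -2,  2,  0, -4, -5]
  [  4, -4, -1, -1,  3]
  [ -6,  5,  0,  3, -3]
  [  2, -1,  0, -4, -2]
x^4 + 8*x^3 + 22*x^2 + 24*x + 9

The characteristic polynomial is χ_A(x) = (x + 1)^3*(x + 3)^2, so the eigenvalues are known. The minimal polynomial is
  m_A(x) = Π_λ (x − λ)^{k_λ}
where k_λ is the size of the *largest* Jordan block for λ (equivalently, the smallest k with (A − λI)^k v = 0 for every generalised eigenvector v of λ).

  λ = -3: largest Jordan block has size 2, contributing (x + 3)^2
  λ = -1: largest Jordan block has size 2, contributing (x + 1)^2

So m_A(x) = (x + 1)^2*(x + 3)^2 = x^4 + 8*x^3 + 22*x^2 + 24*x + 9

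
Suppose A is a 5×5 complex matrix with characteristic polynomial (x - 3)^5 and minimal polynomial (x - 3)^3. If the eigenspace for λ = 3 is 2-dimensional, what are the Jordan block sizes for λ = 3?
Block sizes for λ = 3: [3, 2]

Step 1 — from the characteristic polynomial, algebraic multiplicity of λ = 3 is 5. From dim ker(A − (3)·I) = 2, there are exactly 2 Jordan blocks for λ = 3.
Step 2 — from the minimal polynomial, the factor (x − 3)^3 tells us the largest block for λ = 3 has size 3.
Step 3 — with total size 5, 2 blocks, and largest block 3, the block sizes (in nonincreasing order) are [3, 2].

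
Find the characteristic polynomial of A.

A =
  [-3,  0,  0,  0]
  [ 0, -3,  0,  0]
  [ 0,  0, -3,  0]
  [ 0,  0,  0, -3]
x^4 + 12*x^3 + 54*x^2 + 108*x + 81

Expanding det(x·I − A) (e.g. by cofactor expansion or by noting that A is similar to its Jordan form J, which has the same characteristic polynomial as A) gives
  χ_A(x) = x^4 + 12*x^3 + 54*x^2 + 108*x + 81
which factors as (x + 3)^4. The eigenvalues (with algebraic multiplicities) are λ = -3 with multiplicity 4.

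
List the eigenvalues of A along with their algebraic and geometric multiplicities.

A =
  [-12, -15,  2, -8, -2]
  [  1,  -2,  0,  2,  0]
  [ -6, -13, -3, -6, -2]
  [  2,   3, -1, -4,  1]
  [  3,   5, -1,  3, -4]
λ = -5: alg = 5, geom = 2

Step 1 — factor the characteristic polynomial to read off the algebraic multiplicities:
  χ_A(x) = (x + 5)^5

Step 2 — compute geometric multiplicities via the rank-nullity identity g(λ) = n − rank(A − λI):
  rank(A − (-5)·I) = 3, so dim ker(A − (-5)·I) = n − 3 = 2

Summary:
  λ = -5: algebraic multiplicity = 5, geometric multiplicity = 2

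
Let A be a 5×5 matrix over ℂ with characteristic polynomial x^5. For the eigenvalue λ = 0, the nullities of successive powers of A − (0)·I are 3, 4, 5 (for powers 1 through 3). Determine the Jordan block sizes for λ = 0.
Block sizes for λ = 0: [3, 1, 1]

From the dimensions of kernels of powers, the number of Jordan blocks of size at least j is d_j − d_{j−1} where d_j = dim ker(N^j) (with d_0 = 0). Computing the differences gives [3, 1, 1].
The number of blocks of size exactly k is (#blocks of size ≥ k) − (#blocks of size ≥ k + 1), so the partition is: 2 block(s) of size 1, 1 block(s) of size 3.
In nonincreasing order the block sizes are [3, 1, 1].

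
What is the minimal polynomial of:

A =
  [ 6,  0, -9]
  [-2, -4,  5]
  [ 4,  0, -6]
x^3 + 4*x^2

The characteristic polynomial is χ_A(x) = x^2*(x + 4), so the eigenvalues are known. The minimal polynomial is
  m_A(x) = Π_λ (x − λ)^{k_λ}
where k_λ is the size of the *largest* Jordan block for λ (equivalently, the smallest k with (A − λI)^k v = 0 for every generalised eigenvector v of λ).

  λ = -4: largest Jordan block has size 1, contributing (x + 4)
  λ = 0: largest Jordan block has size 2, contributing (x − 0)^2

So m_A(x) = x^2*(x + 4) = x^3 + 4*x^2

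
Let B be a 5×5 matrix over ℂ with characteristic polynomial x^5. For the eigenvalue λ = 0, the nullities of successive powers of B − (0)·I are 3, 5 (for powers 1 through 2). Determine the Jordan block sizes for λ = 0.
Block sizes for λ = 0: [2, 2, 1]

From the dimensions of kernels of powers, the number of Jordan blocks of size at least j is d_j − d_{j−1} where d_j = dim ker(N^j) (with d_0 = 0). Computing the differences gives [3, 2].
The number of blocks of size exactly k is (#blocks of size ≥ k) − (#blocks of size ≥ k + 1), so the partition is: 1 block(s) of size 1, 2 block(s) of size 2.
In nonincreasing order the block sizes are [2, 2, 1].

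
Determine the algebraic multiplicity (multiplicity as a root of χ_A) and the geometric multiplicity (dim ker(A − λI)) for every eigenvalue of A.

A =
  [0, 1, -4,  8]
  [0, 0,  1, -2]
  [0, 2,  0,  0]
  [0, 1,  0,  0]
λ = 0: alg = 4, geom = 2

Step 1 — factor the characteristic polynomial to read off the algebraic multiplicities:
  χ_A(x) = x^4

Step 2 — compute geometric multiplicities via the rank-nullity identity g(λ) = n − rank(A − λI):
  rank(A − (0)·I) = 2, so dim ker(A − (0)·I) = n − 2 = 2

Summary:
  λ = 0: algebraic multiplicity = 4, geometric multiplicity = 2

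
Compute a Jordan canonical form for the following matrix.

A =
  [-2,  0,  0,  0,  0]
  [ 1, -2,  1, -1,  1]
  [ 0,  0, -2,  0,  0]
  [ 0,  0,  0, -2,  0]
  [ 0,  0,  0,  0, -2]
J_2(-2) ⊕ J_1(-2) ⊕ J_1(-2) ⊕ J_1(-2)

The characteristic polynomial is
  det(x·I − A) = x^5 + 10*x^4 + 40*x^3 + 80*x^2 + 80*x + 32 = (x + 2)^5

Eigenvalues and multiplicities (the geometric multiplicity of λ is n − rank(A − λI), which equals the number of Jordan blocks for λ):
  λ = -2: algebraic multiplicity = 5, geometric multiplicity = 4

Determining the block sizes for each eigenvalue:
  λ = -2: 4 blocks summing to 5 forces exactly one block of size 2 and the rest size 1 → block sizes [2, 1, 1, 1]

Assembling the blocks gives a Jordan form
J =
  [-2,  1,  0,  0,  0]
  [ 0, -2,  0,  0,  0]
  [ 0,  0, -2,  0,  0]
  [ 0,  0,  0, -2,  0]
  [ 0,  0,  0,  0, -2]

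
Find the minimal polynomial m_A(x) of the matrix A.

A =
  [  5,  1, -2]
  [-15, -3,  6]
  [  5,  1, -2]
x^2

The characteristic polynomial is χ_A(x) = x^3, so the eigenvalues are known. The minimal polynomial is
  m_A(x) = Π_λ (x − λ)^{k_λ}
where k_λ is the size of the *largest* Jordan block for λ (equivalently, the smallest k with (A − λI)^k v = 0 for every generalised eigenvector v of λ).

  λ = 0: largest Jordan block has size 2, contributing (x − 0)^2

So m_A(x) = x^2 = x^2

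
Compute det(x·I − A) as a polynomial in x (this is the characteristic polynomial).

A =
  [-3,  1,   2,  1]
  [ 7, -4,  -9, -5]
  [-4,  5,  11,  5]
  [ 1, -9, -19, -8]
x^4 + 4*x^3 - 2*x^2 - 12*x + 9

Expanding det(x·I − A) (e.g. by cofactor expansion or by noting that A is similar to its Jordan form J, which has the same characteristic polynomial as A) gives
  χ_A(x) = x^4 + 4*x^3 - 2*x^2 - 12*x + 9
which factors as (x - 1)^2*(x + 3)^2. The eigenvalues (with algebraic multiplicities) are λ = -3 with multiplicity 2, λ = 1 with multiplicity 2.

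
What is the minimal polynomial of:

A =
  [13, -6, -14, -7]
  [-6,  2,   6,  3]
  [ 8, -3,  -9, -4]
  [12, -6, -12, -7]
x^3 - 3*x - 2

The characteristic polynomial is χ_A(x) = (x - 2)*(x + 1)^3, so the eigenvalues are known. The minimal polynomial is
  m_A(x) = Π_λ (x − λ)^{k_λ}
where k_λ is the size of the *largest* Jordan block for λ (equivalently, the smallest k with (A − λI)^k v = 0 for every generalised eigenvector v of λ).

  λ = -1: largest Jordan block has size 2, contributing (x + 1)^2
  λ = 2: largest Jordan block has size 1, contributing (x − 2)

So m_A(x) = (x - 2)*(x + 1)^2 = x^3 - 3*x - 2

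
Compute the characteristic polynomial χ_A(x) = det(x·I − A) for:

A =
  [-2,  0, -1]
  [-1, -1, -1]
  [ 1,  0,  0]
x^3 + 3*x^2 + 3*x + 1

Expanding det(x·I − A) (e.g. by cofactor expansion or by noting that A is similar to its Jordan form J, which has the same characteristic polynomial as A) gives
  χ_A(x) = x^3 + 3*x^2 + 3*x + 1
which factors as (x + 1)^3. The eigenvalues (with algebraic multiplicities) are λ = -1 with multiplicity 3.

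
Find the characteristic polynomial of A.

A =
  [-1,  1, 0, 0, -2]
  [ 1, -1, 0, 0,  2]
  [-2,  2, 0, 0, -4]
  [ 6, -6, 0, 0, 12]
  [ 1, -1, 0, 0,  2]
x^5

Expanding det(x·I − A) (e.g. by cofactor expansion or by noting that A is similar to its Jordan form J, which has the same characteristic polynomial as A) gives
  χ_A(x) = x^5
which factors as x^5. The eigenvalues (with algebraic multiplicities) are λ = 0 with multiplicity 5.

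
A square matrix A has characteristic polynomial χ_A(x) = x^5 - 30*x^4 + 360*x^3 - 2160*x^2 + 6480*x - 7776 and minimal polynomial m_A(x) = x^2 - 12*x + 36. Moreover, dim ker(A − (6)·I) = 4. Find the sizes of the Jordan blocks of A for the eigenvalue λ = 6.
Block sizes for λ = 6: [2, 1, 1, 1]

Step 1 — from the characteristic polynomial, algebraic multiplicity of λ = 6 is 5. From dim ker(A − (6)·I) = 4, there are exactly 4 Jordan blocks for λ = 6.
Step 2 — from the minimal polynomial, the factor (x − 6)^2 tells us the largest block for λ = 6 has size 2.
Step 3 — with total size 5, 4 blocks, and largest block 2, the block sizes (in nonincreasing order) are [2, 1, 1, 1].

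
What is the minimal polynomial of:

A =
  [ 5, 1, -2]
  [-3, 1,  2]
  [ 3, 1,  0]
x^2 - 4*x + 4

The characteristic polynomial is χ_A(x) = (x - 2)^3, so the eigenvalues are known. The minimal polynomial is
  m_A(x) = Π_λ (x − λ)^{k_λ}
where k_λ is the size of the *largest* Jordan block for λ (equivalently, the smallest k with (A − λI)^k v = 0 for every generalised eigenvector v of λ).

  λ = 2: largest Jordan block has size 2, contributing (x − 2)^2

So m_A(x) = (x - 2)^2 = x^2 - 4*x + 4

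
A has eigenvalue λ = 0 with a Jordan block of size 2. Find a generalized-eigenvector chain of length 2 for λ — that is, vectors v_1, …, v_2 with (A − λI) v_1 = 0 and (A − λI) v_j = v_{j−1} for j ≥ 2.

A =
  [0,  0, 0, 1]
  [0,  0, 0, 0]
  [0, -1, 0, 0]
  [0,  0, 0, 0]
A Jordan chain for λ = 0 of length 2:
v_1 = (0, 0, -1, 0)ᵀ
v_2 = (0, 1, 0, 0)ᵀ

Let N = A − (0)·I. We want v_2 with N^2 v_2 = 0 but N^1 v_2 ≠ 0; then v_{j-1} := N · v_j for j = 2, …, 2.

Pick v_2 = (0, 1, 0, 0)ᵀ.
Then v_1 = N · v_2 = (0, 0, -1, 0)ᵀ.

Sanity check: (A − (0)·I) v_1 = (0, 0, 0, 0)ᵀ = 0. ✓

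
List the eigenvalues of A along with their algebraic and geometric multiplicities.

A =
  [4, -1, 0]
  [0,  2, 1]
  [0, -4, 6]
λ = 4: alg = 3, geom = 1

Step 1 — factor the characteristic polynomial to read off the algebraic multiplicities:
  χ_A(x) = (x - 4)^3

Step 2 — compute geometric multiplicities via the rank-nullity identity g(λ) = n − rank(A − λI):
  rank(A − (4)·I) = 2, so dim ker(A − (4)·I) = n − 2 = 1

Summary:
  λ = 4: algebraic multiplicity = 3, geometric multiplicity = 1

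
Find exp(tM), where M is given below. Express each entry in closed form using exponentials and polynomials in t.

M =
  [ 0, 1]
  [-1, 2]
e^{tM} =
  [-t*exp(t) + exp(t), t*exp(t)]
  [-t*exp(t), t*exp(t) + exp(t)]

Strategy: write M = P · J · P⁻¹ where J is a Jordan canonical form, so e^{tM} = P · e^{tJ} · P⁻¹, and e^{tJ} can be computed block-by-block.

M has Jordan form
J =
  [1, 1]
  [0, 1]
(up to reordering of blocks).

Per-block formulas:
  For a 2×2 Jordan block J_2(1): exp(t · J_2(1)) = e^(1t)·(I + t·N), where N is the 2×2 nilpotent shift.

After assembling e^{tJ} and conjugating by P, we get:

e^{tM} =
  [-t*exp(t) + exp(t), t*exp(t)]
  [-t*exp(t), t*exp(t) + exp(t)]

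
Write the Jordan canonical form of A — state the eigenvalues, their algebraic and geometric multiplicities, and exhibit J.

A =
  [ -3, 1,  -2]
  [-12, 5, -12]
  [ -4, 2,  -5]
J_2(-1) ⊕ J_1(-1)

The characteristic polynomial is
  det(x·I − A) = x^3 + 3*x^2 + 3*x + 1 = (x + 1)^3

Eigenvalues and multiplicities (the geometric multiplicity of λ is n − rank(A − λI), which equals the number of Jordan blocks for λ):
  λ = -1: algebraic multiplicity = 3, geometric multiplicity = 2

Determining the block sizes for each eigenvalue:
  λ = -1: 2 blocks summing to 3 forces exactly one block of size 2 and the rest size 1 → block sizes [2, 1]

Assembling the blocks gives a Jordan form
J =
  [-1,  1,  0]
  [ 0, -1,  0]
  [ 0,  0, -1]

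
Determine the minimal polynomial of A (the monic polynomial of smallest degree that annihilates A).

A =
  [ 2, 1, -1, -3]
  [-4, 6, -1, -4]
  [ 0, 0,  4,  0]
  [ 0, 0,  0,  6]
x^4 - 18*x^3 + 120*x^2 - 352*x + 384

The characteristic polynomial is χ_A(x) = (x - 6)*(x - 4)^3, so the eigenvalues are known. The minimal polynomial is
  m_A(x) = Π_λ (x − λ)^{k_λ}
where k_λ is the size of the *largest* Jordan block for λ (equivalently, the smallest k with (A − λI)^k v = 0 for every generalised eigenvector v of λ).

  λ = 4: largest Jordan block has size 3, contributing (x − 4)^3
  λ = 6: largest Jordan block has size 1, contributing (x − 6)

So m_A(x) = (x - 6)*(x - 4)^3 = x^4 - 18*x^3 + 120*x^2 - 352*x + 384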